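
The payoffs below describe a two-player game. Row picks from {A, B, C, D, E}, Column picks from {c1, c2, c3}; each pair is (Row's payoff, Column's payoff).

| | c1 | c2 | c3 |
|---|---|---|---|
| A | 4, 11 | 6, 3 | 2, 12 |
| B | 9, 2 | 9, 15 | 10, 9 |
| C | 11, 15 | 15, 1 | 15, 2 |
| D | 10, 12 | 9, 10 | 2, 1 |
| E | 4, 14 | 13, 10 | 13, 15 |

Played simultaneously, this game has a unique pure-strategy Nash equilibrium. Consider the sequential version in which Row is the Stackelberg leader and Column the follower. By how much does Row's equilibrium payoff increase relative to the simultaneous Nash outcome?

Solve by backward induction (Row leads).
- A → Column plays c3 (best of 11, 3, 12); Row gets 2.
- B → Column plays c2 (best of 2, 15, 9); Row gets 9.
- C → Column plays c1 (best of 15, 1, 2); Row gets 11.
- D → Column plays c1 (best of 12, 10, 1); Row gets 10.
- E → Column plays c3 (best of 14, 10, 15); Row gets 13.
Among 2, 9, 11, 10, 13, the best is 13 at E. Subgame-perfect outcome: (E, c3) with payoffs (13, 15).
For the simultaneous game, intersect best replies.
Row's best replies: c1→C; c2→C; c3→C.
Column's best replies: A→c3; B→c2; C→c1; D→c1; E→c3.
Only (C, c1) has each player best-responding; Nash payoffs (11, 15).
Row's commitment gain: 13 − 11 = 2.

2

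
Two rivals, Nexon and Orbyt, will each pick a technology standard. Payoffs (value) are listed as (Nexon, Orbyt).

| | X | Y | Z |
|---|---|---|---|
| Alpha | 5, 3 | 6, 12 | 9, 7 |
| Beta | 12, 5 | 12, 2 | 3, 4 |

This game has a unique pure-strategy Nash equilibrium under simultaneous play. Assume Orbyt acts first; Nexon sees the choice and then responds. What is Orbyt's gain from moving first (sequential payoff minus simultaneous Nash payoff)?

2

Backward induction with Orbyt moving first.
- X: BR = Beta, leader payoff 5.
- Y: BR = Beta, leader payoff 2.
- Z: BR = Alpha, leader payoff 7.
Among 5, 2, 7, the best is 7 at Z. Subgame-perfect outcome: (Alpha, Z) with payoffs (9, 7).
For the simultaneous game, intersect best replies.
Nexon's best replies: X→Beta; Y→Beta; Z→Alpha.
Orbyt's best replies: Alpha→Y; Beta→X.
Only (Beta, X) has each player best-responding; Nash payoffs (12, 5).
Orbyt's commitment gain: 7 − 5 = 2.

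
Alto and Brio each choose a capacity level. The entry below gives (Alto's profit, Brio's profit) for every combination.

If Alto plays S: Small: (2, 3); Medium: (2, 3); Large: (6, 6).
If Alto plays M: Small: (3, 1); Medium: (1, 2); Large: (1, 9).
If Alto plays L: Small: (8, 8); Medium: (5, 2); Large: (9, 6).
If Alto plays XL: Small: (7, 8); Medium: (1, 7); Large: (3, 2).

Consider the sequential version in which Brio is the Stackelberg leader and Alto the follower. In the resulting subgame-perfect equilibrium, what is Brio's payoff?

8

Work backward from Alto's decision.
- Small → Alto plays L (best of 2, 3, 8, 7); Brio gets 8.
- Medium → Alto plays L (best of 2, 1, 5, 1); Brio gets 2.
- Large → Alto plays L (best of 6, 1, 9, 3); Brio gets 6.
Brio's induced payoffs are 8, 2, 6, so Brio commits to Small. Subgame-perfect outcome: (L, Small) with payoffs (8, 8).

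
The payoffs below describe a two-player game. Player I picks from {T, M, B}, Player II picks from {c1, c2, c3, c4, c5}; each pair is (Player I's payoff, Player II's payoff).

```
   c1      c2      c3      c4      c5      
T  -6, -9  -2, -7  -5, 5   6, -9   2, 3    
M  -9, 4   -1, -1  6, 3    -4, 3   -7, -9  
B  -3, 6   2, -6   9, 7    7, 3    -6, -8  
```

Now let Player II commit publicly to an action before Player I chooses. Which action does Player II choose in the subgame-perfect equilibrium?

c3

Player I best-responds to each possible Player II move:
- c1: Player I compares -6, -9, -3 and picks B; Player II would get 6.
- c2: Player I compares -2, -1, 2 and picks B; Player II would get -6.
- c3: Player I compares -5, 6, 9 and picks B; Player II would get 7.
- c4: Player I compares 6, -4, 7 and picks B; Player II would get 3.
- c5: Player I compares 2, -7, -6 and picks T; Player II would get 3.
Among 6, -6, 7, 3, 3, the best is 7 at c3. Subgame-perfect outcome: (B, c3) with payoffs (9, 7).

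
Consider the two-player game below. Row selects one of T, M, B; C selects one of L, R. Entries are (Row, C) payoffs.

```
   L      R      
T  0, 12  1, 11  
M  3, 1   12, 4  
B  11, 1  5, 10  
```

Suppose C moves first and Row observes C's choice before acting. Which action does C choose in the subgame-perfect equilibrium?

Backward induction with C moving first.
- L: BR = B, leader payoff 1.
- R: BR = M, leader payoff 4.
C's induced payoffs are 1, 4, so C commits to R. Subgame-perfect outcome: (M, R) with payoffs (12, 4).

R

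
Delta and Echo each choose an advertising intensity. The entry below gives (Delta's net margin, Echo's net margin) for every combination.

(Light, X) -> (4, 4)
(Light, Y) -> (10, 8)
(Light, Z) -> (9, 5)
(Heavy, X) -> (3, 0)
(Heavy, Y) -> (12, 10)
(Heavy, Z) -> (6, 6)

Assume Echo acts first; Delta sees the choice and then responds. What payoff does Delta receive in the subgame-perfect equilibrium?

12

Delta best-responds to each possible Echo move:
- X: BR = Light, leader payoff 4.
- Y: BR = Heavy, leader payoff 10.
- Z: BR = Light, leader payoff 5.
Maximizing over 4, 10, 5, Echo chooses Y. Subgame-perfect outcome: (Heavy, Y) with payoffs (12, 10).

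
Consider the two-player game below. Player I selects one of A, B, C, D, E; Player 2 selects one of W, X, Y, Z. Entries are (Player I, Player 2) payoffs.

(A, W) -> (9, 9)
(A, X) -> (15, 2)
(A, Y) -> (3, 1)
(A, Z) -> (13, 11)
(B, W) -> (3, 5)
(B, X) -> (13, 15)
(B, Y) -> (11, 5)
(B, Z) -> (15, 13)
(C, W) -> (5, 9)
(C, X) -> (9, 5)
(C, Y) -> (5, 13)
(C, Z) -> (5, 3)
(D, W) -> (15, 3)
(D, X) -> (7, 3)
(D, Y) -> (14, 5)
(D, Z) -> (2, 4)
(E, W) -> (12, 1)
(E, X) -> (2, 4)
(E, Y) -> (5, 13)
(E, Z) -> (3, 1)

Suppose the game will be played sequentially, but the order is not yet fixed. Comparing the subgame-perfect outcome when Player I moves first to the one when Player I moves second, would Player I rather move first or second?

If Player I leads: Player 2's best replies are A→Z, B→X, C→Y, D→Y, E→Y; Player I's induced payoffs 13, 13, 5, 14, 5; outcome (D, Y), payoffs (14, 5).
If Player 2 leads: Player I's best replies are W→D, X→A, Y→D, Z→B; Player 2's induced payoffs 3, 2, 5, 13; outcome (B, Z), payoffs (15, 13).
Player I gets 14 moving first and 15 moving second, so Player I prefers to move second.

second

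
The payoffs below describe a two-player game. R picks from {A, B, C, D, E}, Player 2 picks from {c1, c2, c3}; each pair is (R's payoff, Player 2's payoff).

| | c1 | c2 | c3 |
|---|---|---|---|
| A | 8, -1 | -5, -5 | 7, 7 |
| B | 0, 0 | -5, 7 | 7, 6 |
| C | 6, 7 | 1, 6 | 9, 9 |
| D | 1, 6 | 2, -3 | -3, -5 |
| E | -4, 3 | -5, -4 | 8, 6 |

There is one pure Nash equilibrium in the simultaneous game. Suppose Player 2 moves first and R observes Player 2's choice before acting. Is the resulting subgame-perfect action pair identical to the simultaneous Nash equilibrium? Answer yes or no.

yes

Work backward from R's decision.
- c1: BR = A, leader payoff -1.
- c2: BR = D, leader payoff -3.
- c3: BR = C, leader payoff 9.
Maximizing over -1, -3, 9, Player 2 chooses c3. Subgame-perfect outcome: (C, c3) with payoffs (9, 9).
Under simultaneous play:
R's best replies: c1→A; c2→D; c3→C.
Player 2's best replies: A→c3; B→c2; C→c3; D→c1; E→c3.
The unique mutual best reply is (C, c3), giving (9, 9).
Sequential outcome (C, c3) coincides with the Nash profile (C, c3).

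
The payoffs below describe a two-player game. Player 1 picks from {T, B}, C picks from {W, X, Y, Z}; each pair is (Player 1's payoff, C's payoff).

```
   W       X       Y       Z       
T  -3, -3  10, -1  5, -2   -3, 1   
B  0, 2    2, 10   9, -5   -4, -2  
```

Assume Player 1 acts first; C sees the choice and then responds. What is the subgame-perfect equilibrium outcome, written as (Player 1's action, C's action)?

Backward induction with Player 1 moving first.
- T → C plays Z (best of -3, -1, -2, 1); Player 1 gets -3.
- B → C plays X (best of 2, 10, -5, -2); Player 1 gets 2.
Maximizing over -3, 2, Player 1 chooses B. Subgame-perfect outcome: (B, X) with payoffs (2, 10).

(B, X)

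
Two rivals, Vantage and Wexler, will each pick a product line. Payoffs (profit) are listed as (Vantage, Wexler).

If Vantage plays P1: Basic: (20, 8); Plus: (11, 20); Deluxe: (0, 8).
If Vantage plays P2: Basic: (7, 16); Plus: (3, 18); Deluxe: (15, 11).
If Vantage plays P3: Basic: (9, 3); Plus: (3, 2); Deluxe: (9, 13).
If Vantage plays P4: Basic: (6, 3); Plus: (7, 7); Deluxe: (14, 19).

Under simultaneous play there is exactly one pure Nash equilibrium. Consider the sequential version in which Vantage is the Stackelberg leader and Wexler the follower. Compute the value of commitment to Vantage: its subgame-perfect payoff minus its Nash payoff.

Work backward from Wexler's decision.
- P1 → Wexler plays Plus (best of 8, 20, 8); Vantage gets 11.
- P2 → Wexler plays Plus (best of 16, 18, 11); Vantage gets 3.
- P3 → Wexler plays Deluxe (best of 3, 2, 13); Vantage gets 9.
- P4 → Wexler plays Deluxe (best of 3, 7, 19); Vantage gets 14.
Maximizing over 11, 3, 9, 14, Vantage chooses P4. Subgame-perfect outcome: (P4, Deluxe) with payoffs (14, 19).
For the simultaneous game, intersect best replies.
Vantage's best replies: Basic→P1; Plus→P1; Deluxe→P2.
Wexler's best replies: P1→Plus; P2→Plus; P3→Deluxe; P4→Deluxe.
The unique mutual best reply is (P1, Plus), giving (11, 20).
Vantage's commitment gain: 14 − 11 = 3.

3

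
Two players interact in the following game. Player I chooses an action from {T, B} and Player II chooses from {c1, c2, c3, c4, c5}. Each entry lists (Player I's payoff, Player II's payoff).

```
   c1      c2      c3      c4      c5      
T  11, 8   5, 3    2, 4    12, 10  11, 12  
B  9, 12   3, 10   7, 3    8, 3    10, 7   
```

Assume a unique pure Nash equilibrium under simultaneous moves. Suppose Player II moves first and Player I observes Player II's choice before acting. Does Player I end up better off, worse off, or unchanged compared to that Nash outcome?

Backward induction with Player II moving first.
- c1 → Player I plays T (best of 11, 9); Player II gets 8.
- c2 → Player I plays T (best of 5, 3); Player II gets 3.
- c3 → Player I plays B (best of 2, 7); Player II gets 3.
- c4 → Player I plays T (best of 12, 8); Player II gets 10.
- c5 → Player I plays T (best of 11, 10); Player II gets 12.
Among 8, 3, 3, 10, 12, the best is 12 at c5. Subgame-perfect outcome: (T, c5) with payoffs (11, 12).
For the simultaneous game, intersect best replies.
Player I's best replies: c1→T; c2→T; c3→B; c4→T; c5→T.
Player II's best replies: T→c5; B→c1.
The unique mutual best reply is (T, c5), giving (11, 12).
Player I earns 11 sequentially versus 11 at the Nash outcome: unchanged.

unchanged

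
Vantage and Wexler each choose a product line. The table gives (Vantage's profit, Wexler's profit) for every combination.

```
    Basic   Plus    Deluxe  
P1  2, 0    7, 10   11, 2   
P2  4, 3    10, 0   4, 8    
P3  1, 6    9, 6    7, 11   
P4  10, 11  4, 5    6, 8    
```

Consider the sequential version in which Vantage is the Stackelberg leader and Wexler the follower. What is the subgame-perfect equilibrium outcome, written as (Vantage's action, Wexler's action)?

Wexler best-responds to each possible Vantage move:
- P1 → Wexler plays Plus (best of 0, 10, 2); Vantage gets 7.
- P2 → Wexler plays Deluxe (best of 3, 0, 8); Vantage gets 4.
- P3 → Wexler plays Deluxe (best of 6, 6, 11); Vantage gets 7.
- P4 → Wexler plays Basic (best of 11, 5, 8); Vantage gets 10.
Maximizing over 7, 4, 7, 10, Vantage chooses P4. Subgame-perfect outcome: (P4, Basic) with payoffs (10, 11).

(P4, Basic)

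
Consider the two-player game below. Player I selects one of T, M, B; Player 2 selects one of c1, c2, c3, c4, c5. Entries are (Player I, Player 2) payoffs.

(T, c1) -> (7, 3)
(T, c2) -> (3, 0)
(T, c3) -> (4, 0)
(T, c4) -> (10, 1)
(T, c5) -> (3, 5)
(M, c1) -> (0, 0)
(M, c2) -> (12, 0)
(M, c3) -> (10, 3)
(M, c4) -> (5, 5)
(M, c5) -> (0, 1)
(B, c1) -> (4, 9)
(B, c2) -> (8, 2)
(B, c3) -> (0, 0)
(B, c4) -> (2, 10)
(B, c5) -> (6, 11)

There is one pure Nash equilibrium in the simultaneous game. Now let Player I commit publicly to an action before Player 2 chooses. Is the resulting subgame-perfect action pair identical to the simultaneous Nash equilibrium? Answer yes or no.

Solve by backward induction (Player I leads).
- T: BR = c5, leader payoff 3.
- M: BR = c4, leader payoff 5.
- B: BR = c5, leader payoff 6.
Maximizing over 3, 5, 6, Player I chooses B. Subgame-perfect outcome: (B, c5) with payoffs (6, 11).
For the simultaneous game, intersect best replies.
Player I's best replies: c1→T; c2→M; c3→M; c4→T; c5→B.
Player 2's best replies: T→c5; M→c4; B→c5.
Only (B, c5) has each player best-responding; Nash payoffs (6, 11).
Sequential outcome (B, c5) coincides with the Nash profile (B, c5).

yes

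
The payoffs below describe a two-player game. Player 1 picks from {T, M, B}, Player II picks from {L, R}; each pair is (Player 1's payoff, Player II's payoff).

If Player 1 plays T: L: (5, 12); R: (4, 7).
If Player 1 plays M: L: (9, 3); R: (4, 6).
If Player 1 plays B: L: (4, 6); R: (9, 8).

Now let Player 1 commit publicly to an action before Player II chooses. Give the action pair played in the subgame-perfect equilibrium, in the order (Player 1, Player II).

(B, R)

Backward induction with Player 1 moving first.
- T: BR = L, leader payoff 5.
- M: BR = R, leader payoff 4.
- B: BR = R, leader payoff 9.
Maximizing over 5, 4, 9, Player 1 chooses B. Subgame-perfect outcome: (B, R) with payoffs (9, 8).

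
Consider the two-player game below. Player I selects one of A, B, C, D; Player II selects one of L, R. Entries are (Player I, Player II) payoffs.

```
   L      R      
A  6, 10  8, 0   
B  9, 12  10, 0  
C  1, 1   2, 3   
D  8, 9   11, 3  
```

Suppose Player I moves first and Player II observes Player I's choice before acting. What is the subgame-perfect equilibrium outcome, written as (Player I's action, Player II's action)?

(B, L)

Solve by backward induction (Player I leads).
- A: BR = L, leader payoff 6.
- B: BR = L, leader payoff 9.
- C: BR = R, leader payoff 2.
- D: BR = L, leader payoff 8.
Player I's induced payoffs are 6, 9, 2, 8, so Player I commits to B. Subgame-perfect outcome: (B, L) with payoffs (9, 12).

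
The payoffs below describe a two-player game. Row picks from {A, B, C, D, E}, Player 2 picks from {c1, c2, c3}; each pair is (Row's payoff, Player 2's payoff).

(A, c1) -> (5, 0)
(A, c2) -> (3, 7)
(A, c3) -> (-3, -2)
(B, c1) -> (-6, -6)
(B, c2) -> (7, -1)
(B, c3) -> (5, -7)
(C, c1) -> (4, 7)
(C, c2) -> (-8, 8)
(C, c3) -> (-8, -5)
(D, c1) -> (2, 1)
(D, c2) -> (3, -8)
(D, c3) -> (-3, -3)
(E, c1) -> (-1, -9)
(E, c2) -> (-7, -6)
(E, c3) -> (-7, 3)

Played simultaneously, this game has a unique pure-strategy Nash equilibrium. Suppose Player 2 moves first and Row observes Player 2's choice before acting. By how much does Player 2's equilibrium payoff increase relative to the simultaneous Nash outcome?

1

Backward induction with Player 2 moving first.
- c1: Row compares 5, -6, 4, 2, -1 and picks A; Player 2 would get 0.
- c2: Row compares 3, 7, -8, 3, -7 and picks B; Player 2 would get -1.
- c3: Row compares -3, 5, -8, -3, -7 and picks B; Player 2 would get -7.
Maximizing over 0, -1, -7, Player 2 chooses c1. Subgame-perfect outcome: (A, c1) with payoffs (5, 0).
Under simultaneous play:
Row's best replies: c1→A; c2→B; c3→B.
Player 2's best replies: A→c2; B→c2; C→c2; D→c1; E→c3.
The unique mutual best reply is (B, c2), giving (7, -1).
Player 2's commitment gain: 0 − -1 = 1.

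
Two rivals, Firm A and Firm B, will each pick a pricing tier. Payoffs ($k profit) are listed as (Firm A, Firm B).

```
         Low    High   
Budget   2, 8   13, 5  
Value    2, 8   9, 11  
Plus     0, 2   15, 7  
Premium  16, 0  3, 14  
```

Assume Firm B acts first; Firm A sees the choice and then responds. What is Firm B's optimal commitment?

High

Solve by backward induction (Firm B leads).
- Low: Firm A compares 2, 2, 0, 16 and picks Premium; Firm B would get 0.
- High: Firm A compares 13, 9, 15, 3 and picks Plus; Firm B would get 7.
Maximizing over 0, 7, Firm B chooses High. Subgame-perfect outcome: (Plus, High) with payoffs (15, 7).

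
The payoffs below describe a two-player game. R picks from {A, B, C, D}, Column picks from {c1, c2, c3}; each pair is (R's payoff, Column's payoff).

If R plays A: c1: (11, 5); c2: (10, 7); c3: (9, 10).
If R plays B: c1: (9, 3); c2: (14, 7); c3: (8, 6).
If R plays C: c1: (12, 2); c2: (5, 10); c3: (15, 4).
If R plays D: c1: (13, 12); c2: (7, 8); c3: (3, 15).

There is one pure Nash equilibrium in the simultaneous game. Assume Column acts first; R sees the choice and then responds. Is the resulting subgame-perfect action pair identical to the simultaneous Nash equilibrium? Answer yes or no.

Backward induction with Column moving first.
- c1: R compares 11, 9, 12, 13 and picks D; Column would get 12.
- c2: R compares 10, 14, 5, 7 and picks B; Column would get 7.
- c3: R compares 9, 8, 15, 3 and picks C; Column would get 4.
Among 12, 7, 4, the best is 12 at c1. Subgame-perfect outcome: (D, c1) with payoffs (13, 12).
For the simultaneous game, intersect best replies.
R's best replies: c1→D; c2→B; c3→C.
Column's best replies: A→c3; B→c2; C→c2; D→c3.
The unique mutual best reply is (B, c2), giving (14, 7).
Sequential outcome (D, c1) differs from the Nash profile (B, c2).

no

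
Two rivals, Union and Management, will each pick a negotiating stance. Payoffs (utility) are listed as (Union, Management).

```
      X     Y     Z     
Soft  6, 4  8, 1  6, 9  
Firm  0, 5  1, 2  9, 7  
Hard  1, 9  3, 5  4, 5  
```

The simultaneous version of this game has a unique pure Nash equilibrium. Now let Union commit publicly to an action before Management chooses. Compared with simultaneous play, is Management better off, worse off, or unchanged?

unchanged

Solve by backward induction (Union leads).
- Soft → Management plays Z (best of 4, 1, 9); Union gets 6.
- Firm → Management plays Z (best of 5, 2, 7); Union gets 9.
- Hard → Management plays X (best of 9, 5, 5); Union gets 1.
Among 6, 9, 1, the best is 9 at Firm. Subgame-perfect outcome: (Firm, Z) with payoffs (9, 7).
For the simultaneous game, intersect best replies.
Union's best replies: X→Soft; Y→Soft; Z→Firm.
Management's best replies: Soft→Z; Firm→Z; Hard→X.
The unique mutual best reply is (Firm, Z), giving (9, 7).
Management earns 7 sequentially versus 7 at the Nash outcome: unchanged.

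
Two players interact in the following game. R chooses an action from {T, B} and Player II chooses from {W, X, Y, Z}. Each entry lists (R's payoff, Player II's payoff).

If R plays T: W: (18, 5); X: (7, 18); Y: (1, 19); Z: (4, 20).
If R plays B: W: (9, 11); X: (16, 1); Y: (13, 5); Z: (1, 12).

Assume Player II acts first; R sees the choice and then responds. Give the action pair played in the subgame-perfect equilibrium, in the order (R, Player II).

(T, Z)

Solve by backward induction (Player II leads).
- W: BR = T, leader payoff 5.
- X: BR = B, leader payoff 1.
- Y: BR = B, leader payoff 5.
- Z: BR = T, leader payoff 20.
Maximizing over 5, 1, 5, 20, Player II chooses Z. Subgame-perfect outcome: (T, Z) with payoffs (4, 20).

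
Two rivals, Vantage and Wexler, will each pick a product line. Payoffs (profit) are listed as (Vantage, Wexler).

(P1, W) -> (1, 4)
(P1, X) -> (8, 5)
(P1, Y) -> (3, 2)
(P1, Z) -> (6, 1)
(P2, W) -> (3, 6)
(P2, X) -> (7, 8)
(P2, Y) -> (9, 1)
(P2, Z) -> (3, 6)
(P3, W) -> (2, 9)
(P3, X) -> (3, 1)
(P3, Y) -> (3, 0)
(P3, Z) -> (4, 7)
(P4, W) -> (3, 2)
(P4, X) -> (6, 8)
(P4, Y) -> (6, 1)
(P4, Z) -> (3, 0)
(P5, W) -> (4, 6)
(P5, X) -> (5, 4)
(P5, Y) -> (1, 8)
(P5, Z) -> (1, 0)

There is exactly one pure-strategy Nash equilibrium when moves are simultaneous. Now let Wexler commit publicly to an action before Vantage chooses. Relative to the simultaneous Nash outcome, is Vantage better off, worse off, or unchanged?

worse off

Vantage best-responds to each possible Wexler move:
- W: BR = P5, leader payoff 6.
- X: BR = P1, leader payoff 5.
- Y: BR = P2, leader payoff 1.
- Z: BR = P1, leader payoff 1.
Wexler's induced payoffs are 6, 5, 1, 1, so Wexler commits to W. Subgame-perfect outcome: (P5, W) with payoffs (4, 6).
Now find the simultaneous Nash equilibrium.
Vantage's best replies: W→P5; X→P1; Y→P2; Z→P1.
Wexler's best replies: P1→X; P2→X; P3→W; P4→X; P5→Y.
Only (P1, X) has each player best-responding; Nash payoffs (8, 5).
Vantage earns 4 sequentially versus 8 at the Nash outcome: worse off.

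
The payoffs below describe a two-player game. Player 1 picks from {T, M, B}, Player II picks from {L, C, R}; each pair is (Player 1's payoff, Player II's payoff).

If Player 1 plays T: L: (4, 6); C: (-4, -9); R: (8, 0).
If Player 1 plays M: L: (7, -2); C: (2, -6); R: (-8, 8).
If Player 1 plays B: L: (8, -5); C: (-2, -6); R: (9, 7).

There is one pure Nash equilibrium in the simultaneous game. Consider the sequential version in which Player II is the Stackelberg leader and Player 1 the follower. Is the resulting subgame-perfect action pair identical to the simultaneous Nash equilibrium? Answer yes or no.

Work backward from Player 1's decision.
- L: BR = B, leader payoff -5.
- C: BR = M, leader payoff -6.
- R: BR = B, leader payoff 7.
Player II's induced payoffs are -5, -6, 7, so Player II commits to R. Subgame-perfect outcome: (B, R) with payoffs (9, 7).
For the simultaneous game, intersect best replies.
Player 1's best replies: L→B; C→M; R→B.
Player II's best replies: T→L; M→R; B→R.
Only (B, R) has each player best-responding; Nash payoffs (9, 7).
Sequential outcome (B, R) coincides with the Nash profile (B, R).

yes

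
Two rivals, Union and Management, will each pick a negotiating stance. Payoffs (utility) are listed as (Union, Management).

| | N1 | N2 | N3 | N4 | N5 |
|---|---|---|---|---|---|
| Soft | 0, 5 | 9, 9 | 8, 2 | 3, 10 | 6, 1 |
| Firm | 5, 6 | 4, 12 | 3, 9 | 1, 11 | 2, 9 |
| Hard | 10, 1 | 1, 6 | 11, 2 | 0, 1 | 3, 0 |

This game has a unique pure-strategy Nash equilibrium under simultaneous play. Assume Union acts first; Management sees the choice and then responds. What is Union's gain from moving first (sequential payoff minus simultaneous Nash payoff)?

Work backward from Management's decision.
- Soft: Management compares 5, 9, 2, 10, 1 and picks N4; Union would get 3.
- Firm: Management compares 6, 12, 9, 11, 9 and picks N2; Union would get 4.
- Hard: Management compares 1, 6, 2, 1, 0 and picks N2; Union would get 1.
Maximizing over 3, 4, 1, Union chooses Firm. Subgame-perfect outcome: (Firm, N2) with payoffs (4, 12).
Under simultaneous play:
Union's best replies: N1→Hard; N2→Soft; N3→Hard; N4→Soft; N5→Soft.
Management's best replies: Soft→N4; Firm→N2; Hard→N2.
The unique mutual best reply is (Soft, N4), giving (3, 10).
Union's commitment gain: 4 − 3 = 1.

1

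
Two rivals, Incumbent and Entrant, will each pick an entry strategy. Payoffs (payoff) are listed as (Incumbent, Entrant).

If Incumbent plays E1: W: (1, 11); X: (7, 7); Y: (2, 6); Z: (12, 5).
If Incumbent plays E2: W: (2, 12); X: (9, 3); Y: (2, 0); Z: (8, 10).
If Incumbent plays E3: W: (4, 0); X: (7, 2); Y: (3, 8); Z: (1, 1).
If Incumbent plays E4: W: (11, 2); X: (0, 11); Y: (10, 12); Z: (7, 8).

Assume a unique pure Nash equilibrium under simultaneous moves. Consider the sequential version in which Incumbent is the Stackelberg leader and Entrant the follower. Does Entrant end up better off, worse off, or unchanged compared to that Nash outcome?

unchanged

Solve by backward induction (Incumbent leads).
- E1: BR = W, leader payoff 1.
- E2: BR = W, leader payoff 2.
- E3: BR = Y, leader payoff 3.
- E4: BR = Y, leader payoff 10.
Incumbent's induced payoffs are 1, 2, 3, 10, so Incumbent commits to E4. Subgame-perfect outcome: (E4, Y) with payoffs (10, 12).
For the simultaneous game, intersect best replies.
Incumbent's best replies: W→E4; X→E2; Y→E4; Z→E1.
Entrant's best replies: E1→W; E2→W; E3→Y; E4→Y.
The unique mutual best reply is (E4, Y), giving (10, 12).
Entrant earns 12 sequentially versus 12 at the Nash outcome: unchanged.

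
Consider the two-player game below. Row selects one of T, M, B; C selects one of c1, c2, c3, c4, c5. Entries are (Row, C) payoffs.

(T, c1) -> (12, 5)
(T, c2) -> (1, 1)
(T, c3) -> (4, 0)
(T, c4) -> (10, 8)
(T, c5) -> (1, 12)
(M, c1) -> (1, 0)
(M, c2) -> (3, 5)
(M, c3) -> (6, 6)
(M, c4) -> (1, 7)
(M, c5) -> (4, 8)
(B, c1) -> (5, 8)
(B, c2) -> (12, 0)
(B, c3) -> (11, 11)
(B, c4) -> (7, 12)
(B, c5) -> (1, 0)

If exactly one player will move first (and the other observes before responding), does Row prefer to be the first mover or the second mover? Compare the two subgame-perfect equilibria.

If Row leads: C's best replies are T→c5, M→c5, B→c4; Row's induced payoffs 1, 4, 7; outcome (B, c4), payoffs (7, 12).
If C leads: Row's best replies are c1→T, c2→B, c3→B, c4→T, c5→M; C's induced payoffs 5, 0, 11, 8, 8; outcome (B, c3), payoffs (11, 11).
Row gets 7 moving first and 11 moving second, so Row prefers to move second.

second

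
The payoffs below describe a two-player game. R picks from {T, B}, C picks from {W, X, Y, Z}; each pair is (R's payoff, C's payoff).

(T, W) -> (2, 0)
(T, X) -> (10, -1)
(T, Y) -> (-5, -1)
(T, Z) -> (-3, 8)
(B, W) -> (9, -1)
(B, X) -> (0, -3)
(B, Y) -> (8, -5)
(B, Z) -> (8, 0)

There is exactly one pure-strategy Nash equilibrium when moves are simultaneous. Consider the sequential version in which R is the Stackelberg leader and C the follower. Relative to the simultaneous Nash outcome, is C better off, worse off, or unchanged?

Solve by backward induction (R leads).
- T → C plays Z (best of 0, -1, -1, 8); R gets -3.
- B → C plays Z (best of -1, -3, -5, 0); R gets 8.
Maximizing over -3, 8, R chooses B. Subgame-perfect outcome: (B, Z) with payoffs (8, 0).
Now find the simultaneous Nash equilibrium.
R's best replies: W→B; X→T; Y→B; Z→B.
C's best replies: T→Z; B→Z.
The unique mutual best reply is (B, Z), giving (8, 0).
C earns 0 sequentially versus 0 at the Nash outcome: unchanged.

unchanged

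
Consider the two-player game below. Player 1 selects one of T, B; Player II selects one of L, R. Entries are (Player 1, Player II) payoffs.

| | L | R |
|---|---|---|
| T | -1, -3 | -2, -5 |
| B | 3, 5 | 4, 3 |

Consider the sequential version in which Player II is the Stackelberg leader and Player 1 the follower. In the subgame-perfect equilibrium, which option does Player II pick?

Backward induction with Player II moving first.
- L → Player 1 plays B (best of -1, 3); Player II gets 5.
- R → Player 1 plays B (best of -2, 4); Player II gets 3.
Maximizing over 5, 3, Player II chooses L. Subgame-perfect outcome: (B, L) with payoffs (3, 5).

L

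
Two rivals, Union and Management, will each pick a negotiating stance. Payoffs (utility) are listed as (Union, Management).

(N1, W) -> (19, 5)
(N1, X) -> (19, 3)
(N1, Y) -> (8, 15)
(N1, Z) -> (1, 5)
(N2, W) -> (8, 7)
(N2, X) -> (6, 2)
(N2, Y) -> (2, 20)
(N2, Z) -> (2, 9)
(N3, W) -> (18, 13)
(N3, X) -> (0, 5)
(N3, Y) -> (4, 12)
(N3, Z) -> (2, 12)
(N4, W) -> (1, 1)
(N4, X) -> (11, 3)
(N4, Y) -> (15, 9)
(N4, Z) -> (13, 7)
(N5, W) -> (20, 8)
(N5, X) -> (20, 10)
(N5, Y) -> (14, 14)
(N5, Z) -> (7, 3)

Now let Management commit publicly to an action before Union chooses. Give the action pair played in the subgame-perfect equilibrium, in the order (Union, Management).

(N5, X)

Work backward from Union's decision.
- W: Union compares 19, 8, 18, 1, 20 and picks N5; Management would get 8.
- X: Union compares 19, 6, 0, 11, 20 and picks N5; Management would get 10.
- Y: Union compares 8, 2, 4, 15, 14 and picks N4; Management would get 9.
- Z: Union compares 1, 2, 2, 13, 7 and picks N4; Management would get 7.
Management's induced payoffs are 8, 10, 9, 7, so Management commits to X. Subgame-perfect outcome: (N5, X) with payoffs (20, 10).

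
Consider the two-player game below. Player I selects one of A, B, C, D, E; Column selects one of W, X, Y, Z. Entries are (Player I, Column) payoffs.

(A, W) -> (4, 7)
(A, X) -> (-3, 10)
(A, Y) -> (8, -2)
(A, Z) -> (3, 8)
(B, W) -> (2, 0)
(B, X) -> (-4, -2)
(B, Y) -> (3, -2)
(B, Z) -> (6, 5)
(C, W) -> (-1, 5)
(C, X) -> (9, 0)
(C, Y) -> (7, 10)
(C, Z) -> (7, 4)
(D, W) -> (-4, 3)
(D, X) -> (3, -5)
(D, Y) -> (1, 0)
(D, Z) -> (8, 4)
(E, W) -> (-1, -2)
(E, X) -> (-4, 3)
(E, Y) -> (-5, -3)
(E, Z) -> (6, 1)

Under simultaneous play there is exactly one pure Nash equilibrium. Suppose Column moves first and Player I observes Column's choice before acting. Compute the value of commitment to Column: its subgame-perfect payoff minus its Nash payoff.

3

Solve by backward induction (Column leads).
- W: BR = A, leader payoff 7.
- X: BR = C, leader payoff 0.
- Y: BR = A, leader payoff -2.
- Z: BR = D, leader payoff 4.
Maximizing over 7, 0, -2, 4, Column chooses W. Subgame-perfect outcome: (A, W) with payoffs (4, 7).
For the simultaneous game, intersect best replies.
Player I's best replies: W→A; X→C; Y→A; Z→D.
Column's best replies: A→X; B→Z; C→Y; D→Z; E→X.
Only (D, Z) has each player best-responding; Nash payoffs (8, 4).
Column's commitment gain: 7 − 4 = 3.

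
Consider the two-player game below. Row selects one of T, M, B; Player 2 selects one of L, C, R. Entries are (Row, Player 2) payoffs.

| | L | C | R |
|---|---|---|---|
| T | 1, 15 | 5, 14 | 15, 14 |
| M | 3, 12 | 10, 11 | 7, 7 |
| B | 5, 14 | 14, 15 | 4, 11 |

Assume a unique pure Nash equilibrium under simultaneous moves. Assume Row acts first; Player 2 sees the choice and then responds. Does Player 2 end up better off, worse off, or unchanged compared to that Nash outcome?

unchanged

Player 2 best-responds to each possible Row move:
- T → Player 2 plays L (best of 15, 14, 14); Row gets 1.
- M → Player 2 plays L (best of 12, 11, 7); Row gets 3.
- B → Player 2 plays C (best of 14, 15, 11); Row gets 14.
Maximizing over 1, 3, 14, Row chooses B. Subgame-perfect outcome: (B, C) with payoffs (14, 15).
For the simultaneous game, intersect best replies.
Row's best replies: L→B; C→B; R→T.
Player 2's best replies: T→L; M→L; B→C.
The unique mutual best reply is (B, C), giving (14, 15).
Player 2 earns 15 sequentially versus 15 at the Nash outcome: unchanged.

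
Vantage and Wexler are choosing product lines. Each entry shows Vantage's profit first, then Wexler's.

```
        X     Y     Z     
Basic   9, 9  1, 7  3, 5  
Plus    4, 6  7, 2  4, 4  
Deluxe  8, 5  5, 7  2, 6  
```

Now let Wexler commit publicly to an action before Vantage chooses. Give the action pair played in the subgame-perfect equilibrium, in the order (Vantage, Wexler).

Backward induction with Wexler moving first.
- X → Vantage plays Basic (best of 9, 4, 8); Wexler gets 9.
- Y → Vantage plays Plus (best of 1, 7, 5); Wexler gets 2.
- Z → Vantage plays Plus (best of 3, 4, 2); Wexler gets 4.
Maximizing over 9, 2, 4, Wexler chooses X. Subgame-perfect outcome: (Basic, X) with payoffs (9, 9).

(Basic, X)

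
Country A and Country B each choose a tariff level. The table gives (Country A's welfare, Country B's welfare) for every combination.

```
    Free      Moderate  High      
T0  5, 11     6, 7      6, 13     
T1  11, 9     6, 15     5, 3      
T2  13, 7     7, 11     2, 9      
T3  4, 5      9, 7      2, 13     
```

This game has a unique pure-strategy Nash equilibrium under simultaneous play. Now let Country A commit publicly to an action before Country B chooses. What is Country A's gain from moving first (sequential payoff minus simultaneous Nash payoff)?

Country B best-responds to each possible Country A move:
- T0: Country B compares 11, 7, 13 and picks High; Country A would get 6.
- T1: Country B compares 9, 15, 3 and picks Moderate; Country A would get 6.
- T2: Country B compares 7, 11, 9 and picks Moderate; Country A would get 7.
- T3: Country B compares 5, 7, 13 and picks High; Country A would get 2.
Maximizing over 6, 6, 7, 2, Country A chooses T2. Subgame-perfect outcome: (T2, Moderate) with payoffs (7, 11).
For the simultaneous game, intersect best replies.
Country A's best replies: Free→T2; Moderate→T3; High→T0.
Country B's best replies: T0→High; T1→Moderate; T2→Moderate; T3→High.
Only (T0, High) has each player best-responding; Nash payoffs (6, 13).
Country A's commitment gain: 7 − 6 = 1.

1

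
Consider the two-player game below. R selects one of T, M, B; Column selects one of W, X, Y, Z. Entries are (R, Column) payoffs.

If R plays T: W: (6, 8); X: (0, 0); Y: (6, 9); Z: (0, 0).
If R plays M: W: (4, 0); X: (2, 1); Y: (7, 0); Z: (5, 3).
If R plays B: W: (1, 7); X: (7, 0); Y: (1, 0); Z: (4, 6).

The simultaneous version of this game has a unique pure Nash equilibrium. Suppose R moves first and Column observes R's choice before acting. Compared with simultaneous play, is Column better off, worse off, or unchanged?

Work backward from Column's decision.
- T → Column plays Y (best of 8, 0, 9, 0); R gets 6.
- M → Column plays Z (best of 0, 1, 0, 3); R gets 5.
- B → Column plays W (best of 7, 0, 0, 6); R gets 1.
Maximizing over 6, 5, 1, R chooses T. Subgame-perfect outcome: (T, Y) with payoffs (6, 9).
Now find the simultaneous Nash equilibrium.
R's best replies: W→T; X→B; Y→M; Z→M.
Column's best replies: T→Y; M→Z; B→W.
Only (M, Z) has each player best-responding; Nash payoffs (5, 3).
Column earns 9 sequentially versus 3 at the Nash outcome: better off.

better off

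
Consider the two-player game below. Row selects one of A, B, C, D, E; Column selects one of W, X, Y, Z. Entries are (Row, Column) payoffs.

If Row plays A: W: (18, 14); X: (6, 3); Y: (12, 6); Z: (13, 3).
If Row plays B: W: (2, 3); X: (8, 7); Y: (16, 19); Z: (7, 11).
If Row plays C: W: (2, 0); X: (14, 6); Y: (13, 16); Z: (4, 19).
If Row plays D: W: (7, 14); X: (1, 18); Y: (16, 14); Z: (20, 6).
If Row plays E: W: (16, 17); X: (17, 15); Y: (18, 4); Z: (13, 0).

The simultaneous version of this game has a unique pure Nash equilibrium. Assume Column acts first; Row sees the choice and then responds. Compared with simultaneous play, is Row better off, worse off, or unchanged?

worse off

Row best-responds to each possible Column move:
- W → Row plays A (best of 18, 2, 2, 7, 16); Column gets 14.
- X → Row plays E (best of 6, 8, 14, 1, 17); Column gets 15.
- Y → Row plays E (best of 12, 16, 13, 16, 18); Column gets 4.
- Z → Row plays D (best of 13, 7, 4, 20, 13); Column gets 6.
Maximizing over 14, 15, 4, 6, Column chooses X. Subgame-perfect outcome: (E, X) with payoffs (17, 15).
For the simultaneous game, intersect best replies.
Row's best replies: W→A; X→E; Y→E; Z→D.
Column's best replies: A→W; B→Y; C→Z; D→X; E→W.
Only (A, W) has each player best-responding; Nash payoffs (18, 14).
Row earns 17 sequentially versus 18 at the Nash outcome: worse off.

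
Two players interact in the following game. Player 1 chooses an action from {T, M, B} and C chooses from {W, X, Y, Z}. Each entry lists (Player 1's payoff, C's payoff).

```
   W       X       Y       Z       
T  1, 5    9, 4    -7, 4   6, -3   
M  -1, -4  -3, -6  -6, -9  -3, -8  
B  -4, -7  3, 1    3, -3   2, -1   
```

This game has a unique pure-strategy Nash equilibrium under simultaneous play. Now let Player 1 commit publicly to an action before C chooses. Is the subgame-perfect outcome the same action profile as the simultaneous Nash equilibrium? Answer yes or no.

no

Backward induction with Player 1 moving first.
- T → C plays W (best of 5, 4, 4, -3); Player 1 gets 1.
- M → C plays W (best of -4, -6, -9, -8); Player 1 gets -1.
- B → C plays X (best of -7, 1, -3, -1); Player 1 gets 3.
Maximizing over 1, -1, 3, Player 1 chooses B. Subgame-perfect outcome: (B, X) with payoffs (3, 1).
Now find the simultaneous Nash equilibrium.
Player 1's best replies: W→T; X→T; Y→B; Z→T.
C's best replies: T→W; M→W; B→X.
Only (T, W) has each player best-responding; Nash payoffs (1, 5).
Sequential outcome (B, X) differs from the Nash profile (T, W).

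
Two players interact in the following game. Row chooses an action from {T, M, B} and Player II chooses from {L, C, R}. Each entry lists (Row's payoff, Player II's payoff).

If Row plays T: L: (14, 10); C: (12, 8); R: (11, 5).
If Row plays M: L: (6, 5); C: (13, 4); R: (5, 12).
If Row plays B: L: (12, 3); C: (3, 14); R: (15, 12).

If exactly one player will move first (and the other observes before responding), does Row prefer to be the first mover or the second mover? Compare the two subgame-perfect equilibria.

If Row leads: Player II's best replies are T→L, M→R, B→C; Row's induced payoffs 14, 5, 3; outcome (T, L), payoffs (14, 10).
If Player II leads: Row's best replies are L→T, C→M, R→B; Player II's induced payoffs 10, 4, 12; outcome (B, R), payoffs (15, 12).
Row gets 14 moving first and 15 moving second, so Row prefers to move second.

second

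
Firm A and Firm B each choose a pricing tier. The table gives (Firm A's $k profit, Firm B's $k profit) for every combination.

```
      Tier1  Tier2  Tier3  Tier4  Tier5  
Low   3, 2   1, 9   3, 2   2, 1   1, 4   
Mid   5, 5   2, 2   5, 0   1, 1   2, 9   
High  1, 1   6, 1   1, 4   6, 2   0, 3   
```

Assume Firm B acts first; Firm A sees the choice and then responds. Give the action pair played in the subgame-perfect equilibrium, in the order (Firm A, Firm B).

(Mid, Tier5)

Work backward from Firm A's decision.
- Tier1 → Firm A plays Mid (best of 3, 5, 1); Firm B gets 5.
- Tier2 → Firm A plays High (best of 1, 2, 6); Firm B gets 1.
- Tier3 → Firm A plays Mid (best of 3, 5, 1); Firm B gets 0.
- Tier4 → Firm A plays High (best of 2, 1, 6); Firm B gets 2.
- Tier5 → Firm A plays Mid (best of 1, 2, 0); Firm B gets 9.
Among 5, 1, 0, 2, 9, the best is 9 at Tier5. Subgame-perfect outcome: (Mid, Tier5) with payoffs (2, 9).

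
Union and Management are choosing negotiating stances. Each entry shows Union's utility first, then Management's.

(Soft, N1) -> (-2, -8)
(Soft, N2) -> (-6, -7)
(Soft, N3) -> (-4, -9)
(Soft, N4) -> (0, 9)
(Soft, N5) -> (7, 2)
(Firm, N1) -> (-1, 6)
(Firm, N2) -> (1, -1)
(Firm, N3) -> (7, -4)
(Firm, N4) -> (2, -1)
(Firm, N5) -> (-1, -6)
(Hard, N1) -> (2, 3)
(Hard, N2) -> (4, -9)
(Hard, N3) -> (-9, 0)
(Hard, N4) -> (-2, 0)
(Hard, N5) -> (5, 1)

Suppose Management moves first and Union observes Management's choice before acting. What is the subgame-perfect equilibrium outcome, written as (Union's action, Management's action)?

(Hard, N1)

Solve by backward induction (Management leads).
- N1 → Union plays Hard (best of -2, -1, 2); Management gets 3.
- N2 → Union plays Hard (best of -6, 1, 4); Management gets -9.
- N3 → Union plays Firm (best of -4, 7, -9); Management gets -4.
- N4 → Union plays Firm (best of 0, 2, -2); Management gets -1.
- N5 → Union plays Soft (best of 7, -1, 5); Management gets 2.
Among 3, -9, -4, -1, 2, the best is 3 at N1. Subgame-perfect outcome: (Hard, N1) with payoffs (2, 3).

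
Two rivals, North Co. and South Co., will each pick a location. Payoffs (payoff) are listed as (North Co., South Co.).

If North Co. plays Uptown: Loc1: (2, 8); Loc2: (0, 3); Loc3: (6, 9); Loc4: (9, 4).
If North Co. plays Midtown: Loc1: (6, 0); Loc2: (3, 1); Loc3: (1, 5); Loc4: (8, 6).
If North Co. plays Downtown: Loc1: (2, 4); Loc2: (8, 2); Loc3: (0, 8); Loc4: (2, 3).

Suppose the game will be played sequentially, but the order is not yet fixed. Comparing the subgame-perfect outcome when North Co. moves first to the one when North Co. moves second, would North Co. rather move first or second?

If North Co. leads: South Co.'s best replies are Uptown→Loc3, Midtown→Loc4, Downtown→Loc3; North Co.'s induced payoffs 6, 8, 0; outcome (Midtown, Loc4), payoffs (8, 6).
If South Co. leads: North Co.'s best replies are Loc1→Midtown, Loc2→Downtown, Loc3→Uptown, Loc4→Uptown; South Co.'s induced payoffs 0, 2, 9, 4; outcome (Uptown, Loc3), payoffs (6, 9).
North Co. gets 8 moving first and 6 moving second, so North Co. prefers to move first.

first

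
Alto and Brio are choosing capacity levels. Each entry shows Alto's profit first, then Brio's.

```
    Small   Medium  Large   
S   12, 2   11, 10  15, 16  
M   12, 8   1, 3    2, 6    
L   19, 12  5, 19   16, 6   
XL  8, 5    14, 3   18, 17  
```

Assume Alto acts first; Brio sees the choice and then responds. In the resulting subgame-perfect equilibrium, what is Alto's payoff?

18

Work backward from Brio's decision.
- S → Brio plays Large (best of 2, 10, 16); Alto gets 15.
- M → Brio plays Small (best of 8, 3, 6); Alto gets 12.
- L → Brio plays Medium (best of 12, 19, 6); Alto gets 5.
- XL → Brio plays Large (best of 5, 3, 17); Alto gets 18.
Alto's induced payoffs are 15, 12, 5, 18, so Alto commits to XL. Subgame-perfect outcome: (XL, Large) with payoffs (18, 17).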